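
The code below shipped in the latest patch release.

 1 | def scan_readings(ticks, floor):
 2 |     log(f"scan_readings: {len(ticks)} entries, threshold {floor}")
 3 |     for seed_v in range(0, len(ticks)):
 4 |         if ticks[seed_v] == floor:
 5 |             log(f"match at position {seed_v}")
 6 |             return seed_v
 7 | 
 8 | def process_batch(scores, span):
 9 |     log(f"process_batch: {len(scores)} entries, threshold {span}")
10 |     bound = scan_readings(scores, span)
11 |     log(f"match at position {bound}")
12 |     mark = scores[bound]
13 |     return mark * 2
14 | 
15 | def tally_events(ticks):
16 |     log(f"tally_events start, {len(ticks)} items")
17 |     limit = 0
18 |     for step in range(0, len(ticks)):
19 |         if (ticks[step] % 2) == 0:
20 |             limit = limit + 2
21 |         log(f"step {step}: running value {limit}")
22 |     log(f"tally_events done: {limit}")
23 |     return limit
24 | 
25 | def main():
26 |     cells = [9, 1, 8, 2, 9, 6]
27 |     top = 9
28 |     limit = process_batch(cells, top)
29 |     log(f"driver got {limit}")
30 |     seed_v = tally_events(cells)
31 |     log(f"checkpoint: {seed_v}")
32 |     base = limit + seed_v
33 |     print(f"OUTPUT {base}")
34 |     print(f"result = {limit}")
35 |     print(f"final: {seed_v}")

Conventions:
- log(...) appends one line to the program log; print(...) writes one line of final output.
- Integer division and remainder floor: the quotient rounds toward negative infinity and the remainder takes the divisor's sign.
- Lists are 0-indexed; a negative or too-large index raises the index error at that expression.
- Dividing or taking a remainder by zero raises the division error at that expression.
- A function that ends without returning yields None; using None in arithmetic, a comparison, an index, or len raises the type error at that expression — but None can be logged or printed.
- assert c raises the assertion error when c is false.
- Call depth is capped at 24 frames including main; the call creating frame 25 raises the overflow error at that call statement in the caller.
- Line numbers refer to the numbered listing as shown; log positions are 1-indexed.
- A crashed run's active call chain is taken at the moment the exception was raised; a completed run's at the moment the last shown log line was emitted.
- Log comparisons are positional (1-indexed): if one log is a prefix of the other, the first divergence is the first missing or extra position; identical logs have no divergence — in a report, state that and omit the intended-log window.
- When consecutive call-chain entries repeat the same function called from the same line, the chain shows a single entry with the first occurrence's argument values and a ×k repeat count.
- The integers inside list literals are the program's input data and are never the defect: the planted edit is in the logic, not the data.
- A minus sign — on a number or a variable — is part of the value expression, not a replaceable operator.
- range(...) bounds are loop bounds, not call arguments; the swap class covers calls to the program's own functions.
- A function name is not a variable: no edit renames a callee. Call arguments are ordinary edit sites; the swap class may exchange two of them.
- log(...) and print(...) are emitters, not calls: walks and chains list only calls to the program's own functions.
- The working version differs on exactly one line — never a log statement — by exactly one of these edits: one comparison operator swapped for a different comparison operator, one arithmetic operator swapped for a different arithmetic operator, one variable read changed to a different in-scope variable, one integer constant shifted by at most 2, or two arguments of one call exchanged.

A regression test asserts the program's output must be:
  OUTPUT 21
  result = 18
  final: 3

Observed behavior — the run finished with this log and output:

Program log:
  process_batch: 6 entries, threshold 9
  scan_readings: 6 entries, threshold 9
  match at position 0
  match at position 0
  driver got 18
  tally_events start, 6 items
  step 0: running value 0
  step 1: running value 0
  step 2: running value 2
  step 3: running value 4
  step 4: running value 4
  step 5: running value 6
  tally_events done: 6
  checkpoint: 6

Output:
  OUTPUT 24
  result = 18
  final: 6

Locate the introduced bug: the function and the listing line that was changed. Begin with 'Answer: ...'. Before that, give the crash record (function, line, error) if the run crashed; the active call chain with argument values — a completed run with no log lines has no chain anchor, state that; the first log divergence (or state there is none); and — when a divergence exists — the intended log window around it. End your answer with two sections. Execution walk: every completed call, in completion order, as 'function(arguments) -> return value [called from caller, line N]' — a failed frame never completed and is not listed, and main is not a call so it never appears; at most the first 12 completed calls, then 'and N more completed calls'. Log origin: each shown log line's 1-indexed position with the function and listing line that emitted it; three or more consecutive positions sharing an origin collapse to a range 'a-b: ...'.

Answer: the defect is in tally_events at line 20.
The tell: Everything matches until log position 9, which reads 'step 2: running value 2' in place of 'step 2: running value 1'.
Call chain: main.
First divergence: position 9 — the shown line 'step 2: running value 2' should read 'step 2: running value 1'.
Intended log window:
  7: step 0: running value 0
  8: step 1: running value 0
  9: step 2: running value 1
  10: step 3: running value 2
Execution walk:
  scan_readings([9, 1, 8, 2, 9, 6], 9) -> 0  [called from process_batch, line 10]
  process_batch([9, 1, 8, 2, 9, 6], 9) -> 18  [called from main, line 28]
  tally_events([9, 1, 8, 2, 9, 6]) -> 6  [called from main, line 30]
Origin of each log line:
  1: logged in process_batch at line 9
  2: logged in scan_readings at line 2
  3: logged in scan_readings at line 5
  4: logged in process_batch at line 11
  5: logged in main at line 29
  6: logged in tally_events at line 16
  7-12: logged in tally_events at line 21
  13: logged in tally_events at line 22
  14: logged in main at line 31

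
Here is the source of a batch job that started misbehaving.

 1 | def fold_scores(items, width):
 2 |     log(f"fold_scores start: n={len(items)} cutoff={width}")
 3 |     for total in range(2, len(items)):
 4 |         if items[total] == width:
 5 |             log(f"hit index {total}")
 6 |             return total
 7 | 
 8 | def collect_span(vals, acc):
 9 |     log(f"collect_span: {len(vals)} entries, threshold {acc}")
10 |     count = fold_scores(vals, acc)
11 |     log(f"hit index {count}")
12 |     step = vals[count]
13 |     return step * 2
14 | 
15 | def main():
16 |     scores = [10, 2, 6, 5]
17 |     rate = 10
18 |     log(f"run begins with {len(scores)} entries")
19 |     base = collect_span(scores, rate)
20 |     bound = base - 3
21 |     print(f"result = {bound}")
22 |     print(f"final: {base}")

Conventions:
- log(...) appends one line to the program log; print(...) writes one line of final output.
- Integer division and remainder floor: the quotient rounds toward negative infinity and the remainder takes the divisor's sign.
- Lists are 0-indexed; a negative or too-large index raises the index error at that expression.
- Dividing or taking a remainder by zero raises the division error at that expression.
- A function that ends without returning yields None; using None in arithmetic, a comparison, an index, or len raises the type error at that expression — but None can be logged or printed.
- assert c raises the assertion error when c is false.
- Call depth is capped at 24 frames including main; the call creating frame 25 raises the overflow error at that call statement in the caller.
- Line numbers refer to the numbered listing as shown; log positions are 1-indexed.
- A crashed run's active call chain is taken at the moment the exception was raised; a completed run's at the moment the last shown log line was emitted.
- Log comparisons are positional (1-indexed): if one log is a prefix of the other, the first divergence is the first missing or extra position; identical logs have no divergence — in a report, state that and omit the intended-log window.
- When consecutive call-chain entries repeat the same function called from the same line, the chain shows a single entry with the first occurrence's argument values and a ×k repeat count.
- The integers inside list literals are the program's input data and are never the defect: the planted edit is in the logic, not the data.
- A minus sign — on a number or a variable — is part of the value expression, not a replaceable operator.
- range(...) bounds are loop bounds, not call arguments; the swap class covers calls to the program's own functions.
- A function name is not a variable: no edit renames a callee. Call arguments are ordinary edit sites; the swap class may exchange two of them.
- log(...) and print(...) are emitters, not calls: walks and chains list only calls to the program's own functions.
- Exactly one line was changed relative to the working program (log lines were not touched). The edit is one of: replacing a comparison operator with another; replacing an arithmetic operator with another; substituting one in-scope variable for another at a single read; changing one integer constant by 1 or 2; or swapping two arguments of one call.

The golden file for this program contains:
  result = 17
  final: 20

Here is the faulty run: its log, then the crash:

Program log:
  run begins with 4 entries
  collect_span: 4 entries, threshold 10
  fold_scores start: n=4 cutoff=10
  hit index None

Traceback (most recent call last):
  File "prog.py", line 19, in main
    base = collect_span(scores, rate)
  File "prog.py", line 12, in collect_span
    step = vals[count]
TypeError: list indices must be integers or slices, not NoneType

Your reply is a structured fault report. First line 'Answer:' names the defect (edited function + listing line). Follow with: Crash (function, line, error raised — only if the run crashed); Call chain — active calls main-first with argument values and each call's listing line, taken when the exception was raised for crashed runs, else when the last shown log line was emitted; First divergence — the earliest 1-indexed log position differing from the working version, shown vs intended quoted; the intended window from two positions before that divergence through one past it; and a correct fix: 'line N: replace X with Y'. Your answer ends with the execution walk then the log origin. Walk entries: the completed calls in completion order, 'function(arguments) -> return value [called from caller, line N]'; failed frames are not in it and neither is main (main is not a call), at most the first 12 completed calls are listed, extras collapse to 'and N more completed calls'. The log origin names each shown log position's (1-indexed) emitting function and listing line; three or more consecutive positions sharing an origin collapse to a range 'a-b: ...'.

Answer: the defect is in fold_scores at line 3.
The tell: Log line 4 is where behavior first shows: 'hit index None' appears instead of 'hit index 0'.
Crash: collect_span, line 12, TypeError.
Call chain: main -> collect_span([10, 2, 6, 5], 10) (called at line 19).
First divergence: at position 4 the run shows 'hit index None' where the working version logs 'hit index 0'.
Intended log window:
  2: collect_span: 4 entries, threshold 10
  3: fold_scores start: n=4 cutoff=10
  4: hit index 0
  5: hit index 0
Execution walk:
  fold_scores([10, 2, 6, 5], 10) -> None  [called from collect_span, line 10]
Origin of each log line:
  1: emitted by main (line 18)
  2: emitted by collect_span (line 9)
  3: emitted by fold_scores (line 2)
  4: emitted by collect_span (line 11)
A correct fix: line 3: replace `2` with `0`.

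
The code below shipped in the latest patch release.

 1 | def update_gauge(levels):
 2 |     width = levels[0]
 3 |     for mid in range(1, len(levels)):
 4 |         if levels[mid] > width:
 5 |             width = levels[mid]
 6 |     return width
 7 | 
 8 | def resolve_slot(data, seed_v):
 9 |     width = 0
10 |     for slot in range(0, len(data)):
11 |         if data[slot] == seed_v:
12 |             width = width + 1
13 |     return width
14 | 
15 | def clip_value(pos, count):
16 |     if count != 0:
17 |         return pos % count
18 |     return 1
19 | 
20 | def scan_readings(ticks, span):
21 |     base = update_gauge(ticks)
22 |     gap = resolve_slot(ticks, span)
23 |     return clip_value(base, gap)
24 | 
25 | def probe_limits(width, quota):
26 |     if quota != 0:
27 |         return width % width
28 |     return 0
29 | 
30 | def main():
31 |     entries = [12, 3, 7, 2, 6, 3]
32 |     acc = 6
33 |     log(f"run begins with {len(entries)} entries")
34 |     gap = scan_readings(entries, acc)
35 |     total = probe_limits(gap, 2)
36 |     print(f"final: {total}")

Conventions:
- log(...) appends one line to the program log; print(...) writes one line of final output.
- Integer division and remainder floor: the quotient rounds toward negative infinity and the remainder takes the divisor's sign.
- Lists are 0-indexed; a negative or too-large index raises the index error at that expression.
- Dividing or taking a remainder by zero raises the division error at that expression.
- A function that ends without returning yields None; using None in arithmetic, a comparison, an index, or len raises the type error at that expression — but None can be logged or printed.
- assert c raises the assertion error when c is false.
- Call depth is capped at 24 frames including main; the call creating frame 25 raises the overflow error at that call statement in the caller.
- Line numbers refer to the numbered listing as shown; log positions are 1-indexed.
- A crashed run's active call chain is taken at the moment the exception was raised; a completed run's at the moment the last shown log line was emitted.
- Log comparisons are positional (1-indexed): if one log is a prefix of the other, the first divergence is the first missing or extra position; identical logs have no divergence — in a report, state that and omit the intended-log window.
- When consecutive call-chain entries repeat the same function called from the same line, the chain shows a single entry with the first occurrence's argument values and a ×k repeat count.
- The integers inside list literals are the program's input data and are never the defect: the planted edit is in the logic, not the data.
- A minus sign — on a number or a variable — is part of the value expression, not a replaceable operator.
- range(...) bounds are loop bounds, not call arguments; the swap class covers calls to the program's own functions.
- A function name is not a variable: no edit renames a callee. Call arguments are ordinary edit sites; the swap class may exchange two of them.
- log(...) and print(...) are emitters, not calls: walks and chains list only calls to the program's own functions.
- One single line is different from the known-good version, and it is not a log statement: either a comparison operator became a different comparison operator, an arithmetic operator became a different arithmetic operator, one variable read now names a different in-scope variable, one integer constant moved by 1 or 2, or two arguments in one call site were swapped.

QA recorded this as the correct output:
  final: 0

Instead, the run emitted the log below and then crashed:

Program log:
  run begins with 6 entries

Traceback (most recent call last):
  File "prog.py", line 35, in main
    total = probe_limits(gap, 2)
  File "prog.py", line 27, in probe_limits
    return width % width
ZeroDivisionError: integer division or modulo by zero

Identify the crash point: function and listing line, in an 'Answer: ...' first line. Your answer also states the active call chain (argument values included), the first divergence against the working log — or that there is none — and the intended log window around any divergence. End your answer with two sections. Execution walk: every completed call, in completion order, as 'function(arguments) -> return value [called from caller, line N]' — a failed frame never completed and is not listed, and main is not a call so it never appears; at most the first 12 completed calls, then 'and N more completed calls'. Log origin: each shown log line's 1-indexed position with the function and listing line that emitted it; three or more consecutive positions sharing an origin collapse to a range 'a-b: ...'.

Answer: the error was raised in probe_limits, line 27.
Key fact: The logs agree in full; the defect surfaces as the crash itself.
Call chain: main -> probe_limits(0, 2) (called at line 35).
First divergence: none (the log streams are identical).
Execution walk:
  update_gauge([12, 3, 7, 2, 6, 3]) -> 12  [called from scan_readings, line 21]
  resolve_slot([12, 3, 7, 2, 6, 3], 6) -> 1  [called from scan_readings, line 22]
  clip_value(12, 1) -> 0  [called from scan_readings, line 23]
  scan_readings([12, 3, 7, 2, 6, 3], 6) -> 0  [called from main, line 34]
Origin of each log line:
  1: logged in main at line 33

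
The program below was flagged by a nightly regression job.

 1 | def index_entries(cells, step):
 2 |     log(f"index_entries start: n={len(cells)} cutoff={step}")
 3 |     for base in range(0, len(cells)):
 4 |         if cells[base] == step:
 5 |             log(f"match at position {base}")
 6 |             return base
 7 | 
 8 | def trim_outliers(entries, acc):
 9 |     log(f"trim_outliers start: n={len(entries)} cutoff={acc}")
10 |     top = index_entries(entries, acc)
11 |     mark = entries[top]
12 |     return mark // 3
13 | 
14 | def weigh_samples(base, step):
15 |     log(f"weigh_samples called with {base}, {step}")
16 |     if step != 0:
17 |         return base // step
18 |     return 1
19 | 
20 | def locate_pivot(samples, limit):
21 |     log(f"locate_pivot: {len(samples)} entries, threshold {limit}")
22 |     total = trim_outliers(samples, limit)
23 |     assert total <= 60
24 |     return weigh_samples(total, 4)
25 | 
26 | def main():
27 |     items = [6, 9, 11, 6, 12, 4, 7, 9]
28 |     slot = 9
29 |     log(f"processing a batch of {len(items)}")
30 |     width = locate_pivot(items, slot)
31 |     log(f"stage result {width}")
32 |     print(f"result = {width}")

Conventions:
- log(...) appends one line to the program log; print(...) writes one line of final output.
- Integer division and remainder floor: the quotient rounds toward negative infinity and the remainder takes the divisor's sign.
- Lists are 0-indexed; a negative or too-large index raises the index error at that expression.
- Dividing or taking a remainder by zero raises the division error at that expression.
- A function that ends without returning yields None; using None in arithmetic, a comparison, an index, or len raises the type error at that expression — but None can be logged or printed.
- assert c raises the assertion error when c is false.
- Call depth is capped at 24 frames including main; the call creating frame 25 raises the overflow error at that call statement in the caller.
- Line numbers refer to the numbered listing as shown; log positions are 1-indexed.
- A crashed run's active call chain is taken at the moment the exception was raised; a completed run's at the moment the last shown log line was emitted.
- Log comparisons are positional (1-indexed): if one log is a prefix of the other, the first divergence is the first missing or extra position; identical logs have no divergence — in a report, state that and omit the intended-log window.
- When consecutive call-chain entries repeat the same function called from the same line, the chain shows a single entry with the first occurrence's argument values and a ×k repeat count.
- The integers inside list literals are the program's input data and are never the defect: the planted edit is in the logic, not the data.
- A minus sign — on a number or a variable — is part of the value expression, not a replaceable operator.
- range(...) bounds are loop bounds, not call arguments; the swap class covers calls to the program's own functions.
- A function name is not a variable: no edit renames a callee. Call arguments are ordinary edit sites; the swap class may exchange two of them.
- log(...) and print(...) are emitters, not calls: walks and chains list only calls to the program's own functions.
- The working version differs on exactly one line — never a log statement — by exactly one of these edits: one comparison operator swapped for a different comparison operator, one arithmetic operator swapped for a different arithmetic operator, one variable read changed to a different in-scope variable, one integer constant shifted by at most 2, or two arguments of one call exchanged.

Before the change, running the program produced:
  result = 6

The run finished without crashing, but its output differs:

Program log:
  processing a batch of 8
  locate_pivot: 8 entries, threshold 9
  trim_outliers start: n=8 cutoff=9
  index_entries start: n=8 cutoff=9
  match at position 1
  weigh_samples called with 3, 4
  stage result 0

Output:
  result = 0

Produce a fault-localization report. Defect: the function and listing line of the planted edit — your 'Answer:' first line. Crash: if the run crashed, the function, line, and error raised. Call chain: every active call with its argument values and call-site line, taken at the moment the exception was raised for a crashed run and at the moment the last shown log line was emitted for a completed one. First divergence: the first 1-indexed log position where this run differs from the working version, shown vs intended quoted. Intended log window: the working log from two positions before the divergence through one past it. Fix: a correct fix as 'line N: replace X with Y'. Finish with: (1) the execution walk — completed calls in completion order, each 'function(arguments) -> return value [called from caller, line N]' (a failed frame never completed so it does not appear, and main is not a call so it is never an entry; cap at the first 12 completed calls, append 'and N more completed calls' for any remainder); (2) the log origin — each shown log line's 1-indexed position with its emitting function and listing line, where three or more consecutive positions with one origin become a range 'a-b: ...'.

Answer: the defect is in trim_outliers at line 12.
Core observation: The log first diverges at position 6: the faulty run prints 'weigh_samples called with 3, 4' where the working version prints 'weigh_samples called with 27, 4'.
Call chain: main.
First divergence: at position 6 the run shows 'weigh_samples called with 3, 4' where the working version logs 'weigh_samples called with 27, 4'.
Intended log window:
  4: index_entries start: n=8 cutoff=9
  5: match at position 1
  6: weigh_samples called with 27, 4
  7: stage result 6
Execution walk:
  index_entries([6, 9, 11, 6, 12, 4, 7, 9], 9) -> 1  [called from trim_outliers, line 10]
  trim_outliers([6, 9, 11, 6, 12, 4, 7, 9], 9) -> 3  [called from locate_pivot, line 22]
  weigh_samples(3, 4) -> 0  [called from locate_pivot, line 24]
  locate_pivot([6, 9, 11, 6, 12, 4, 7, 9], 9) -> 0  [called from main, line 30]
Origin of each log line:
  1: from main, line 29
  2: from locate_pivot, line 21
  3: from trim_outliers, line 9
  4: from index_entries, line 2
  5: from index_entries, line 5
  6: from weigh_samples, line 15
  7: from main, line 31
A correct fix: line 12: replace `//` with `*`.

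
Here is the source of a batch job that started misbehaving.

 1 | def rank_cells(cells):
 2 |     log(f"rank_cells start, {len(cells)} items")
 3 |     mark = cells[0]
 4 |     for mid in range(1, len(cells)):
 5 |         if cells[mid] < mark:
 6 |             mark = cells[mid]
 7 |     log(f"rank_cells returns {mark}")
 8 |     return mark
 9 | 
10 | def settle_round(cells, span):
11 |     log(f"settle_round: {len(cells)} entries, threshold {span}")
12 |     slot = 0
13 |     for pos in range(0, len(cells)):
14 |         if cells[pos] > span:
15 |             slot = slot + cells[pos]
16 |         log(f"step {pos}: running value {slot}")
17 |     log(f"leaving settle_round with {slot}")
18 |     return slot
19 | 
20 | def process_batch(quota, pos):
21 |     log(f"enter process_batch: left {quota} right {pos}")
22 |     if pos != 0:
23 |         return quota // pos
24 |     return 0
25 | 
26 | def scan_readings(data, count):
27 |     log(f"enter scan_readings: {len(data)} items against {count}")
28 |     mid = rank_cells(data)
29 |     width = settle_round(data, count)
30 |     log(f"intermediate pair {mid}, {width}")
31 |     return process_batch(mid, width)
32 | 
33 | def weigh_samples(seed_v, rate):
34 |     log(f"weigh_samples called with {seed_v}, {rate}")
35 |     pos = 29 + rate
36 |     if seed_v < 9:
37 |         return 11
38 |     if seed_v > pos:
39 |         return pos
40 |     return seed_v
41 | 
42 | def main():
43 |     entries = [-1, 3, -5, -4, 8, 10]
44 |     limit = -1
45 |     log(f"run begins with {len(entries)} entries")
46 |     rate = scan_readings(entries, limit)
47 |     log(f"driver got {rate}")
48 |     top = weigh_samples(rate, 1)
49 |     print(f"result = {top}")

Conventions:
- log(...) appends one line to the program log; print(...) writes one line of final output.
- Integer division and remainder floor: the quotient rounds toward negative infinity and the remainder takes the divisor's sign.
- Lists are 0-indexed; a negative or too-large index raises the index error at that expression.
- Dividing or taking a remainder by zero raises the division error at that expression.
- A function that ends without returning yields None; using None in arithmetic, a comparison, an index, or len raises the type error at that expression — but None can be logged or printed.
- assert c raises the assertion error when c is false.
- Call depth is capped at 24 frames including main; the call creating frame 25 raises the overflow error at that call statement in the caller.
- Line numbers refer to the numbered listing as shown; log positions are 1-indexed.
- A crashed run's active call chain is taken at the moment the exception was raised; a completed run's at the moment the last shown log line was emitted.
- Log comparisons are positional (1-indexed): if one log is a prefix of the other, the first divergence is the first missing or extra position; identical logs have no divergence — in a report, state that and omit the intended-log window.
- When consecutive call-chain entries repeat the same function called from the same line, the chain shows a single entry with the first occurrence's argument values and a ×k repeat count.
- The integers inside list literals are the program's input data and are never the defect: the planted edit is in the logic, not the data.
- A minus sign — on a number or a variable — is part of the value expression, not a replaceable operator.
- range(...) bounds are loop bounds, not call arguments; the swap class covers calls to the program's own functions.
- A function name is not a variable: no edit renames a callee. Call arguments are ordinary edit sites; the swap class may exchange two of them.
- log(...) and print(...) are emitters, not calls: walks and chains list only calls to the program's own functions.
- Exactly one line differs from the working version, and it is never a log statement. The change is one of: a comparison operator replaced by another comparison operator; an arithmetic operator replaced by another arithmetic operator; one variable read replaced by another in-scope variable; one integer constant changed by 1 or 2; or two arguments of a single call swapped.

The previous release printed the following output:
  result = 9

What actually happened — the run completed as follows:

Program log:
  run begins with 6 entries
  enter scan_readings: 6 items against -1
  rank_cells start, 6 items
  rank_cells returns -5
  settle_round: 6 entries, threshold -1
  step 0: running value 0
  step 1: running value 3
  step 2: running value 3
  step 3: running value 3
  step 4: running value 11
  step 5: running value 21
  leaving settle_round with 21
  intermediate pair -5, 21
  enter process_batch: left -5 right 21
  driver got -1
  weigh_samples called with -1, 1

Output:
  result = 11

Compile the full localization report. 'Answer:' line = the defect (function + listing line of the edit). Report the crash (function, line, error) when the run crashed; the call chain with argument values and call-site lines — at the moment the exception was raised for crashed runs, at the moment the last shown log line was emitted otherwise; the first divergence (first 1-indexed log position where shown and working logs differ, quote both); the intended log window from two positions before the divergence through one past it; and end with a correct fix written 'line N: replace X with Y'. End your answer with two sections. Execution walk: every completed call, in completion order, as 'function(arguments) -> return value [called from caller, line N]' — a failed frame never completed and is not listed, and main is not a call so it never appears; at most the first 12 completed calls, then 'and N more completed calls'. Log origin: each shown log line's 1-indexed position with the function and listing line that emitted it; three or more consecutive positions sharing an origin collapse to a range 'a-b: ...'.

Answer: the defect is in weigh_samples at line 37.
Key fact: The logs agree in full; only the final output differs.
Call chain: main -> weigh_samples(-1, 1) (called at line 48).
First divergence: none; the two logs match at every position.
Execution walk:
  rank_cells([-1, 3, -5, -4, 8, 10]) -> -5  [called from scan_readings, line 28]
  settle_round([-1, 3, -5, -4, 8, 10], -1) -> 21  [called from scan_readings, line 29]
  process_batch(-5, 21) -> -1  [called from scan_readings, line 31]
  scan_readings([-1, 3, -5, -4, 8, 10], -1) -> -1  [called from main, line 46]
  weigh_samples(-1, 1) -> 11  [called from main, line 48]
Log origin:
  1: logged in main at line 45
  2: logged in scan_readings at line 27
  3: logged in rank_cells at line 2
  4: logged in rank_cells at line 7
  5: logged in settle_round at line 11
  6-11: logged in settle_round at line 16
  12: logged in settle_round at line 17
  13: logged in scan_readings at line 30
  14: logged in process_batch at line 21
  15: logged in main at line 47
  16: logged in weigh_samples at line 34
A correct fix: line 37: replace `11` with `9`.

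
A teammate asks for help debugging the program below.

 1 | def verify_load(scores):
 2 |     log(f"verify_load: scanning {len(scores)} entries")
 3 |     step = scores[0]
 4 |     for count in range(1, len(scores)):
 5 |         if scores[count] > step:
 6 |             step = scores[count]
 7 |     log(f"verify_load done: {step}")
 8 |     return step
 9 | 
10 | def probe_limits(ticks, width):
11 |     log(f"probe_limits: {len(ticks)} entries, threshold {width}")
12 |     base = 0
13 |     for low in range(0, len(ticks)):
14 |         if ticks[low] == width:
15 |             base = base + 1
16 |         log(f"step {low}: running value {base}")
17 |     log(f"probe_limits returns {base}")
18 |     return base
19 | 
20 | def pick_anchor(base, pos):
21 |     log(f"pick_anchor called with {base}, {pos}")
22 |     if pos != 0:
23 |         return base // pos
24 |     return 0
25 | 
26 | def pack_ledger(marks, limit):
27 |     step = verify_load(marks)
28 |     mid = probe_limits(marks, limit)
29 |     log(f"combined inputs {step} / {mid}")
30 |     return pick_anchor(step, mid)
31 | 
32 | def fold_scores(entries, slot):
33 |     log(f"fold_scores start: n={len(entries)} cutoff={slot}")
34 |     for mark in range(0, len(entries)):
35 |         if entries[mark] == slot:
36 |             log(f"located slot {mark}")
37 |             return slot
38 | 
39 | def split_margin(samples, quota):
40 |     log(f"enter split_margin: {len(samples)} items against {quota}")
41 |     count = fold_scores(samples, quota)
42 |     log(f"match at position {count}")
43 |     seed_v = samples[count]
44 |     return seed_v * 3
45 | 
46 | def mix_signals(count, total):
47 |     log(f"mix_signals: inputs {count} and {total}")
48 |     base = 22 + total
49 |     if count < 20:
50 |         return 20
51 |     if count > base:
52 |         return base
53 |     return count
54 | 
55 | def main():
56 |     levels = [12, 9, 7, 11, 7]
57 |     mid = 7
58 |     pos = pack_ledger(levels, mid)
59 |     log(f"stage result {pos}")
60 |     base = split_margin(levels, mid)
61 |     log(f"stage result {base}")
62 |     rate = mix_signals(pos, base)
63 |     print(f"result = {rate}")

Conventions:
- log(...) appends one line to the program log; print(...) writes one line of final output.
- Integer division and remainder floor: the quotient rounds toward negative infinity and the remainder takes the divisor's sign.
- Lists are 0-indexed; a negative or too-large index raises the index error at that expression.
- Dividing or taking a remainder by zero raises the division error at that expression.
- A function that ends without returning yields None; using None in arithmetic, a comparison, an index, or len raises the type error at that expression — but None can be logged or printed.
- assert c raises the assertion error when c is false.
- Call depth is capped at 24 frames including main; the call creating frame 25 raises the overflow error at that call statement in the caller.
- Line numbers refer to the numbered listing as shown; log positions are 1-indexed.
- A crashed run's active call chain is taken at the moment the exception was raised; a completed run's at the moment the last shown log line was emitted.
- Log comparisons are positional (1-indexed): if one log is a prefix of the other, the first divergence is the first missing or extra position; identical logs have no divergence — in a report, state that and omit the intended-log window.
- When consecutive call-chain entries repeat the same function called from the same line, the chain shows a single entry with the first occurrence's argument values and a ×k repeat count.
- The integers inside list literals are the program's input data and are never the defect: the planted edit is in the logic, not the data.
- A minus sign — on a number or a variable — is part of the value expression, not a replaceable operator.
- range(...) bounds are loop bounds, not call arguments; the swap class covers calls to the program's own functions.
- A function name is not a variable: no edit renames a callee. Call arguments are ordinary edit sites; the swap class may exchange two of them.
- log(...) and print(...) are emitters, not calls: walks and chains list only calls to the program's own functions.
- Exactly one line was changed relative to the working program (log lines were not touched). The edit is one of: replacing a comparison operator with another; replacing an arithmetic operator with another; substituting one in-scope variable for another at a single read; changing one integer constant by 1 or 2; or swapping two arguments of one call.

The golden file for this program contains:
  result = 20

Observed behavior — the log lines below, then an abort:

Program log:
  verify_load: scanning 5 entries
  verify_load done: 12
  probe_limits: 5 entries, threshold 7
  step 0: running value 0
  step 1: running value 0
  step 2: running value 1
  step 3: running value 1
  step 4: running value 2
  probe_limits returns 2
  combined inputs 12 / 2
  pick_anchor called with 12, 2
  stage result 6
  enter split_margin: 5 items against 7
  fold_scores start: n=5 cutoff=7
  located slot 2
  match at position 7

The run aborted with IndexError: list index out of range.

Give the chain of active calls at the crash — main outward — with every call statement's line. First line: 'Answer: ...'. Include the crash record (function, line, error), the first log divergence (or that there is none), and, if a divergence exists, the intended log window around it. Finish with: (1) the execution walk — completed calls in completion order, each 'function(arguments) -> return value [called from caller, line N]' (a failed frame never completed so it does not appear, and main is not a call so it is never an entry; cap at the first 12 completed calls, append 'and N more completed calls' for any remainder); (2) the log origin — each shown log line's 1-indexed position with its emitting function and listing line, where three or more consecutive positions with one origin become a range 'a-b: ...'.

Answer: main -> split_margin (called at line 60).
The tell: Everything matches until log position 16, which reads 'match at position 7' in place of 'match at position 2'.
Crash: split_margin, line 43, IndexError.
First divergence: position 16 — shown 'match at position 7', intended 'match at position 2'.
Intended log window:
  14: fold_scores start: n=5 cutoff=7
  15: located slot 2
  16: match at position 2
  17: stage result 21
Execution walk:
  verify_load([12, 9, 7, 11, 7]) -> 12  [called from pack_ledger, line 27]
  probe_limits([12, 9, 7, 11, 7], 7) -> 2  [called from pack_ledger, line 28]
  pick_anchor(12, 2) -> 6  [called from pack_ledger, line 30]
  pack_ledger([12, 9, 7, 11, 7], 7) -> 6  [called from main, line 58]
  fold_scores([12, 9, 7, 11, 7], 7) -> 7  [called from split_margin, line 41]
Log line origins:
  1: logged in verify_load at line 2
  2: logged in verify_load at line 7
  3: logged in probe_limits at line 11
  4-8: logged in probe_limits at line 16
  9: logged in probe_limits at line 17
  10: logged in pack_ledger at line 29
  11: logged in pick_anchor at line 21
  12: logged in main at line 59
  13: logged in split_margin at line 40
  14: logged in fold_scores at line 33
  15: logged in fold_scores at line 36
  16: logged in split_margin at line 42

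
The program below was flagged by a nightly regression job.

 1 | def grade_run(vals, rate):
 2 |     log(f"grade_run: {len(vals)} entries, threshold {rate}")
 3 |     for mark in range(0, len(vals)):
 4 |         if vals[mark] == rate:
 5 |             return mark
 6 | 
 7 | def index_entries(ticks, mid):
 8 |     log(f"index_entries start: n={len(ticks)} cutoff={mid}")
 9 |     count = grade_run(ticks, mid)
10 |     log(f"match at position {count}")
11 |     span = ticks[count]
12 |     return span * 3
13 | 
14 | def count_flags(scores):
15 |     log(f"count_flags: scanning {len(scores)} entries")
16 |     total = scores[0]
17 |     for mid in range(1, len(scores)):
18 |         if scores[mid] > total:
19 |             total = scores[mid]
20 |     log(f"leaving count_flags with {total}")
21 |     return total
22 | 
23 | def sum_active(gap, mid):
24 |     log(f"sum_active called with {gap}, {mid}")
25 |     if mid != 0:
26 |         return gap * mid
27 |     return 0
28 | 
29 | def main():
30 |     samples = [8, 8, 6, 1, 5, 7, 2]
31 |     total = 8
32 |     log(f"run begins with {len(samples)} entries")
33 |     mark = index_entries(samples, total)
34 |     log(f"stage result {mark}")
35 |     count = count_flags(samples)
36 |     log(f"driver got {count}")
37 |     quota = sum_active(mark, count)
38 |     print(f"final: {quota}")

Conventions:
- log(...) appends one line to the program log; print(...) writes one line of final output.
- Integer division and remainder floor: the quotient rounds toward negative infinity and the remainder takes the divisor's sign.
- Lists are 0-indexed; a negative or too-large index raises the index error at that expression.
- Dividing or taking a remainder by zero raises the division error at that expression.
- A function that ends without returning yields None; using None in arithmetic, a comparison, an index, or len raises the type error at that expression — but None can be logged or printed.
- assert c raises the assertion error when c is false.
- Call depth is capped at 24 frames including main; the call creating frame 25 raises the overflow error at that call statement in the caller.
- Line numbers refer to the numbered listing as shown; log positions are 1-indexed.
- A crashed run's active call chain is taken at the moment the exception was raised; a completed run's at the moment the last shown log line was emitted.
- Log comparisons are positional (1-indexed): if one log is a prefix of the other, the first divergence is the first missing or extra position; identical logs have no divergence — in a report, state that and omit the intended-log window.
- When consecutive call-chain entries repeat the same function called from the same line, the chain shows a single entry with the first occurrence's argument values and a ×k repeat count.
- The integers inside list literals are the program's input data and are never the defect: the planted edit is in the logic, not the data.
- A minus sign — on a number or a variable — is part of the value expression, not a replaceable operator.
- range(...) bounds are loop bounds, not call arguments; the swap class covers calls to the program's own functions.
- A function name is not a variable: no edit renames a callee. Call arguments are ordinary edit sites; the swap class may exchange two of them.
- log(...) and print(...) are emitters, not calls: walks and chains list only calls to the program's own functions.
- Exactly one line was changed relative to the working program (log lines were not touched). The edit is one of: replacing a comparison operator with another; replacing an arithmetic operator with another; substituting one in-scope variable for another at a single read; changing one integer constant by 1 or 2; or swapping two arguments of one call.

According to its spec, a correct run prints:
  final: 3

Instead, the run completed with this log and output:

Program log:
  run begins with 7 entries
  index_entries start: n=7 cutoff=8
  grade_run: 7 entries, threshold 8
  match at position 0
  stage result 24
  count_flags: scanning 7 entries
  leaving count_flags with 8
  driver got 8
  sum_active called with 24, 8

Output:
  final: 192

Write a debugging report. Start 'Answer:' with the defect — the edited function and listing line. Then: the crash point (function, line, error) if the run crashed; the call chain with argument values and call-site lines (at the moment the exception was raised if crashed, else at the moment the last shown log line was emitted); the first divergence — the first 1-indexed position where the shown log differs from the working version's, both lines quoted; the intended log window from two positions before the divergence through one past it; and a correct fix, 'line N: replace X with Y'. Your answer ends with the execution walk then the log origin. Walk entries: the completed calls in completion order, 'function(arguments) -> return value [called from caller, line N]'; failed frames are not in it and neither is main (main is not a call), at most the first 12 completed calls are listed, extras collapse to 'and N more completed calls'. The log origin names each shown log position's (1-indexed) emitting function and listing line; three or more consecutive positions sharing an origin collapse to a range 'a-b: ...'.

Answer: the defect is in sum_active at line 26.
The tell: The logs agree in full; only the final output differs.
Call chain: main -> sum_active(24, 8) (called at line 37).
First divergence: none (the log streams are identical).
Execution walk:
  grade_run([8, 8, 6, 1, 5, 7, 2], 8) -> 0  [called from index_entries, line 9]
  index_entries([8, 8, 6, 1, 5, 7, 2], 8) -> 24  [called from main, line 33]
  count_flags([8, 8, 6, 1, 5, 7, 2]) -> 8  [called from main, line 35]
  sum_active(24, 8) -> 192  [called from main, line 37]
Log line origins:
  1: from main, line 32
  2: from index_entries, line 8
  3: from grade_run, line 2
  4: from index_entries, line 10
  5: from main, line 34
  6: from count_flags, line 15
  7: from count_flags, line 20
  8: from main, line 36
  9: from sum_active, line 24
A correct fix: line 26: replace `*` with `//`.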